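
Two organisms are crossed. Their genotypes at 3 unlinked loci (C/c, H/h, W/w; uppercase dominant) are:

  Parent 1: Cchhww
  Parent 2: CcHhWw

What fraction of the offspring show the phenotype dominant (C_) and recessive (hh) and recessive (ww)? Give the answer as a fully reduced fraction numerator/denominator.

Cchhww gametes: Chw×4, chw×4
CcHhWw gametes: CHW×1, CHw×1, ChW×1, Chw×1, cHW×1, cHw×1, chW×1, chw×1
Cchhww×CcHhWw grid (8·8=64): CCHhWw=4 CCHhww=4 CChhWw=4 CChhww=4 CcHhWw=8 CcHhww=8 CchhWw=8 Cchhww=8 ccHhWw=4 ccHhww=4 cchhWw=4 cchhww=4
C_ hh ww hits 12/64; gcd=4; 12÷4/64÷4 = 3/16

P(C_ hh ww) = 3/16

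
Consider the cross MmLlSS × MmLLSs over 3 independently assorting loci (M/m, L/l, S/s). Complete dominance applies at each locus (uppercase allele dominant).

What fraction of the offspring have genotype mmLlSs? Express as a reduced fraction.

MmLlSS gametes: MLS×2, MlS×2, mLS×2, mlS×2
MmLLSs gametes: MLS×2, MLs×2, mLS×2, mLs×2
MmLlSS×MmLLSs grid (8·8=64): MMLLSS=4 MMLLSs=4 MMLlSS=4 MMLlSs=4 MmLLSS=8 MmLLSs=8 MmLlSS=8 MmLlSs=8 mmLLSS=4 mmLLSs=4 mmLlSS=4 mmLlSs=4
mmLlSs hits 4/64; gcd=4; 4÷4/64÷4 = 1/16

P(mmLlSs) = 1/16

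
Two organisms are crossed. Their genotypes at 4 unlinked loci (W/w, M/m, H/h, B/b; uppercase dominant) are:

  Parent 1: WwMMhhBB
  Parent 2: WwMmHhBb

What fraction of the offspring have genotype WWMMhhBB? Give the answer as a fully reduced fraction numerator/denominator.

WwMMhhBB gametes: WMhB×8, wMhB×8
WwMmHhBb gametes: WMHB×1, WMHb×1, WMhB×1, WMhb×1, WmHB×1, WmHb×1, WmhB×1, Wmhb×1, wMHB×1, wMHb×1, wMhB×1, wMhb×1, wmHB×1, wmHb×1, wmhB×1, wmhb×1
WwMMhhBB×WwMmHhBb grid (16·16=256): WWMMHhBB=8 WWMMHhBb=8 WWMMhhBB=8 WWMMhhBb=8 WWMmHhBB=8 WWMmHhBb=8 WWMmhhBB=8 WWMmhhBb=8 WwMMHhBB=16 WwMMHhBb=16 WwMMhhBB=16 WwMMhhBb=16 WwMmHhBB=16 WwMmHhBb=16 WwMmhhBB=16 WwMmhhBb=16 wwMMHhBB=8 wwMMHhBb=8 wwMMhhBB=8 wwMMhhBb=8 wwMmHhBB=8 wwMmHhBb=8 wwMmhhBB=8 wwMmhhBb=8
WWMMhhBB hits 8/256; gcd=8; 8÷8/256÷8 = 1/32

P(WWMMhhBB) = 1/32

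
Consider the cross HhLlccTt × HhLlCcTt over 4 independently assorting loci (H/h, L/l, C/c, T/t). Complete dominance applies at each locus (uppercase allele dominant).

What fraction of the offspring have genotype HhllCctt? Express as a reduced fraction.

HhLlccTt gametes: HLcT×2, HLct×2, HlcT×2, Hlct×2, hLcT×2, hLct×2, hlcT×2, hlct×2
HhLlCcTt gametes: HLCT×1, HLCt×1, HLcT×1, HLct×1, HlCT×1, HlCt×1, HlcT×1, Hlct×1, hLCT×1, hLCt×1, hLcT×1, hLct×1, hlCT×1, hlCt×1, hlcT×1, hlct×1
HhLlccTt×HhLlCcTt grid (16·16=256): HHLLCcTT=2 HHLLCcTt=4 HHLLCctt=2 HHLLccTT=2 HHLLccTt=4 HHLLcctt=2 HHLlCcTT=4 HHLlCcTt=8 HHLlCctt=4 HHLlccTT=4 HHLlccTt=8 HHLlcctt=4 HHllCcTT=2 HHllCcTt=4 HHllCctt=2 HHllccTT=2 HHllccTt=4 HHllcctt=2 HhLLCcTT=4 HhLLCcTt=8 HhLLCctt=4 HhLLccTT=4 HhLLccTt=8 HhLLcctt=4 HhLlCcTT=8 HhLlCcTt=16 HhLlCctt=8 HhLlccTT=8 HhLlccTt=16 HhLlcctt=8 HhllCcTT=4 HhllCcTt=8 HhllCctt=4 HhllccTT=4 HhllccTt=8 Hhllcctt=4 hhLLCcTT=2 hhLLCcTt=4 hhLLCctt=2 hhLLccTT=2 hhLLccTt=4 hhLLcctt=2 hhLlCcTT=4 hhLlCcTt=8 hhLlCctt=4 hhLlccTT=4 hhLlccTt=8 hhLlcctt=4 hhllCcTT=2 hhllCcTt=4 hhllCctt=2 hhllccTT=2 hhllccTt=4 hhllcctt=2
HhllCctt hits 4/256; gcd=4; 4÷4/256÷4 = 1/64

P(HhllCctt) = 1/64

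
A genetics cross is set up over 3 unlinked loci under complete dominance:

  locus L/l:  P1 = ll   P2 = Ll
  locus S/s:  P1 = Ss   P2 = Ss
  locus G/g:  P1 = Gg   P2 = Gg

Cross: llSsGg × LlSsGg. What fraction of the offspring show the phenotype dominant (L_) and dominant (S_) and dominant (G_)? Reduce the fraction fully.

P(L_ S_ G_) = 9/32

llSsGg gametes: lSG×2, lSg×2, lsG×2, lsg×2
LlSsGg gametes: LSG×1, LSg×1, LsG×1, Lsg×1, lSG×1, lSg×1, lsG×1, lsg×1
llSsGg×LlSsGg grid (8·8=64): LlSSGG=2 LlSSGg=4 LlSSgg=2 LlSsGG=4 LlSsGg=8 LlSsgg=4 LlssGG=2 LlssGg=4 Llssgg=2 llSSGG=2 llSSGg=4 llSSgg=2 llSsGG=4 llSsGg=8 llSsgg=4 llssGG=2 llssGg=4 llssgg=2
L_ S_ G_ hits 18/64; gcd=2; 18÷2/64÷2 = 9/32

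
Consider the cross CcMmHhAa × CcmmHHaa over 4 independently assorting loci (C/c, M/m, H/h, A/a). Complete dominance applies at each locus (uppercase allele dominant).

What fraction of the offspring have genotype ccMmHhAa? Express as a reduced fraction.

P(ccMmHhAa) = 1/32

CcMmHhAa gametes: CMHA×1, CMHa×1, CMhA×1, CMha×1, CmHA×1, CmHa×1, CmhA×1, Cmha×1, cMHA×1, cMHa×1, cMhA×1, cMha×1, cmHA×1, cmHa×1, cmhA×1, cmha×1
CcmmHHaa gametes: CmHa×8, cmHa×8
CcMmHhAa×CcmmHHaa grid (16·16=256): CCMmHHAa=8 CCMmHHaa=8 CCMmHhAa=8 CCMmHhaa=8 CCmmHHAa=8 CCmmHHaa=8 CCmmHhAa=8 CCmmHhaa=8 CcMmHHAa=16 CcMmHHaa=16 CcMmHhAa=16 CcMmHhaa=16 CcmmHHAa=16 CcmmHHaa=16 CcmmHhAa=16 CcmmHhaa=16 ccMmHHAa=8 ccMmHHaa=8 ccMmHhAa=8 ccMmHhaa=8 ccmmHHAa=8 ccmmHHaa=8 ccmmHhAa=8 ccmmHhaa=8
ccMmHhAa hits 8/256; gcd=8; 8÷8/256÷8 = 1/32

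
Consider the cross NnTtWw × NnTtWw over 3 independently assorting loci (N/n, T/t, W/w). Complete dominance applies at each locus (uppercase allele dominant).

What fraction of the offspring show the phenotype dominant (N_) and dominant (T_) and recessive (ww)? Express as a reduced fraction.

P(N_ T_ ww) = 9/64

NnTtWw gametes: NTW×1, NTw×1, NtW×1, Ntw×1, nTW×1, nTw×1, ntW×1, ntw×1
NnTtWw gametes: NTW×1, NTw×1, NtW×1, Ntw×1, nTW×1, nTw×1, ntW×1, ntw×1
NnTtWw×NnTtWw grid (8·8=64): NNTTWW=1 NNTTWw=2 NNTTww=1 NNTtWW=2 NNTtWw=4 NNTtww=2 NNttWW=1 NNttWw=2 NNttww=1 NnTTWW=2 NnTTWw=4 NnTTww=2 NnTtWW=4 NnTtWw=8 NnTtww=4 NnttWW=2 NnttWw=4 Nnttww=2 nnTTWW=1 nnTTWw=2 nnTTww=1 nnTtWW=2 nnTtWw=4 nnTtww=2 nnttWW=1 nnttWw=2 nnttww=1
N_ T_ ww hits 9/64; gcd=1; 9÷1/64÷1 = 9/64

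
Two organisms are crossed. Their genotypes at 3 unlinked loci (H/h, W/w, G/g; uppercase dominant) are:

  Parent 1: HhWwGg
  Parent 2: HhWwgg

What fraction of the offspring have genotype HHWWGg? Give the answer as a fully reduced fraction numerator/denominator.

HhWwGg gametes: HWG×1, HWg×1, HwG×1, Hwg×1, hWG×1, hWg×1, hwG×1, hwg×1
HhWwgg gametes: HWg×2, Hwg×2, hWg×2, hwg×2
HhWwGg×HhWwgg grid (8·8=64): HHWWGg=2 HHWWgg=2 HHWwGg=4 HHWwgg=4 HHwwGg=2 HHwwgg=2 HhWWGg=4 HhWWgg=4 HhWwGg=8 HhWwgg=8 HhwwGg=4 Hhwwgg=4 hhWWGg=2 hhWWgg=2 hhWwGg=4 hhWwgg=4 hhwwGg=2 hhwwgg=2
HHWWGg hits 2/64; gcd=2; 2÷2/64÷2 = 1/32

P(HHWWGg) = 1/32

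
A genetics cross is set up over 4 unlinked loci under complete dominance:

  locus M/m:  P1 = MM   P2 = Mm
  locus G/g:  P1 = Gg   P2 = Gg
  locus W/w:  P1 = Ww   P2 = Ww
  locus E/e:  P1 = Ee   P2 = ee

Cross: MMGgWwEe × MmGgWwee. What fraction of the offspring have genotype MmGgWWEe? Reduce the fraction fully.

MMGgWwEe gametes: MGWE×2, MGWe×2, MGwE×2, MGwe×2, MgWE×2, MgWe×2, MgwE×2, Mgwe×2
MmGgWwee gametes: MGWe×2, MGwe×2, MgWe×2, Mgwe×2, mGWe×2, mGwe×2, mgWe×2, mgwe×2
MMGgWwEe×MmGgWwee grid (16·16=256): MMGGWWEe=4 MMGGWWee=4 MMGGWwEe=8 MMGGWwee=8 MMGGwwEe=4 MMGGwwee=4 MMGgWWEe=8 MMGgWWee=8 MMGgWwEe=16 MMGgWwee=16 MMGgwwEe=8 MMGgwwee=8 MMggWWEe=4 MMggWWee=4 MMggWwEe=8 MMggWwee=8 MMggwwEe=4 MMggwwee=4 MmGGWWEe=4 MmGGWWee=4 MmGGWwEe=8 MmGGWwee=8 MmGGwwEe=4 MmGGwwee=4 MmGgWWEe=8 MmGgWWee=8 MmGgWwEe=16 MmGgWwee=16 MmGgwwEe=8 MmGgwwee=8 MmggWWEe=4 MmggWWee=4 MmggWwEe=8 MmggWwee=8 MmggwwEe=4 Mmggwwee=4
MmGgWWEe hits 8/256; gcd=8; 8÷8/256÷8 = 1/32

P(MmGgWWEe) = 1/32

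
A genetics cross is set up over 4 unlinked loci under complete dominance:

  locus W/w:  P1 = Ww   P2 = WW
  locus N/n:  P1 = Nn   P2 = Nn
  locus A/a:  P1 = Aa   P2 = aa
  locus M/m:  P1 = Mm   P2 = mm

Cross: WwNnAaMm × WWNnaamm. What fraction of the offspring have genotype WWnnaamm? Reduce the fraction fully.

P(WWnnaamm) = 1/32

WwNnAaMm gametes: WNAM×1, WNAm×1, WNaM×1, WNam×1, WnAM×1, WnAm×1, WnaM×1, Wnam×1, wNAM×1, wNAm×1, wNaM×1, wNam×1, wnAM×1, wnAm×1, wnaM×1, wnam×1
WWNnaamm gametes: WNam×8, Wnam×8
WwNnAaMm×WWNnaamm grid (16·16=256): WWNNAaMm=8 WWNNAamm=8 WWNNaaMm=8 WWNNaamm=8 WWNnAaMm=16 WWNnAamm=16 WWNnaaMm=16 WWNnaamm=16 WWnnAaMm=8 WWnnAamm=8 WWnnaaMm=8 WWnnaamm=8 WwNNAaMm=8 WwNNAamm=8 WwNNaaMm=8 WwNNaamm=8 WwNnAaMm=16 WwNnAamm=16 WwNnaaMm=16 WwNnaamm=16 WwnnAaMm=8 WwnnAamm=8 WwnnaaMm=8 Wwnnaamm=8
WWnnaamm hits 8/256; gcd=8; 8÷8/256÷8 = 1/32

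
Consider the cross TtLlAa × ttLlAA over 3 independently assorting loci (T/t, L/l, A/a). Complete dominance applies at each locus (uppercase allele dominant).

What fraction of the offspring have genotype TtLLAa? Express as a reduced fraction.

P(TtLLAa) = 1/16

TtLlAa gametes: TLA×1, TLa×1, TlA×1, Tla×1, tLA×1, tLa×1, tlA×1, tla×1
ttLlAA gametes: tLA×4, tlA×4
TtLlAa×ttLlAA grid (8·8=64): TtLLAA=4 TtLLAa=4 TtLlAA=8 TtLlAa=8 TtllAA=4 TtllAa=4 ttLLAA=4 ttLLAa=4 ttLlAA=8 ttLlAa=8 ttllAA=4 ttllAa=4
TtLLAa hits 4/64; gcd=4; 4÷4/64÷4 = 1/16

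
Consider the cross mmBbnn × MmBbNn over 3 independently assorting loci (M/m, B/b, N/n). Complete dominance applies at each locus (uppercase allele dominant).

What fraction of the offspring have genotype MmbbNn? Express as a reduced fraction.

mmBbnn gametes: mBn×4, mbn×4
MmBbNn gametes: MBN×1, MBn×1, MbN×1, Mbn×1, mBN×1, mBn×1, mbN×1, mbn×1
mmBbnn×MmBbNn grid (8·8=64): MmBBNn=4 MmBBnn=4 MmBbNn=8 MmBbnn=8 MmbbNn=4 Mmbbnn=4 mmBBNn=4 mmBBnn=4 mmBbNn=8 mmBbnn=8 mmbbNn=4 mmbbnn=4
MmbbNn hits 4/64; gcd=4; 4÷4/64÷4 = 1/16

P(MmbbNn) = 1/16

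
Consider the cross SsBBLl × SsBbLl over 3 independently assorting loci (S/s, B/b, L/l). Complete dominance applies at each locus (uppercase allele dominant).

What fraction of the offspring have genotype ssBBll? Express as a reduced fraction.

P(ssBBll) = 1/32

SsBBLl gametes: SBL×2, SBl×2, sBL×2, sBl×2
SsBbLl gametes: SBL×1, SBl×1, SbL×1, Sbl×1, sBL×1, sBl×1, sbL×1, sbl×1
SsBBLl×SsBbLl grid (8·8=64): SSBBLL=2 SSBBLl=4 SSBBll=2 SSBbLL=2 SSBbLl=4 SSBbll=2 SsBBLL=4 SsBBLl=8 SsBBll=4 SsBbLL=4 SsBbLl=8 SsBbll=4 ssBBLL=2 ssBBLl=4 ssBBll=2 ssBbLL=2 ssBbLl=4 ssBbll=2
ssBBll hits 2/64; gcd=2; 2÷2/64÷2 = 1/32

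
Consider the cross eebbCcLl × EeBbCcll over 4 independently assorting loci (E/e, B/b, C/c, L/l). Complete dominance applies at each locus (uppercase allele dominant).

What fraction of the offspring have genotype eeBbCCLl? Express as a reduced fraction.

P(eeBbCCLl) = 1/32

eebbCcLl gametes: ebCL×4, ebCl×4, ebcL×4, ebcl×4
EeBbCcll gametes: EBCl×2, EBcl×2, EbCl×2, Ebcl×2, eBCl×2, eBcl×2, ebCl×2, ebcl×2
eebbCcLl×EeBbCcll grid (16·16=256): EeBbCCLl=8 EeBbCCll=8 EeBbCcLl=16 EeBbCcll=16 EeBbccLl=8 EeBbccll=8 EebbCCLl=8 EebbCCll=8 EebbCcLl=16 EebbCcll=16 EebbccLl=8 Eebbccll=8 eeBbCCLl=8 eeBbCCll=8 eeBbCcLl=16 eeBbCcll=16 eeBbccLl=8 eeBbccll=8 eebbCCLl=8 eebbCCll=8 eebbCcLl=16 eebbCcll=16 eebbccLl=8 eebbccll=8
eeBbCCLl hits 8/256; gcd=8; 8÷8/256÷8 = 1/32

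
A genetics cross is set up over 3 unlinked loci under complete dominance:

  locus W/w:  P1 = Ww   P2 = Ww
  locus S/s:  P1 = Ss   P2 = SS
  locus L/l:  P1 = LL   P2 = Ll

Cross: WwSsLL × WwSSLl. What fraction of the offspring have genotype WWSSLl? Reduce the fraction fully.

WwSsLL gametes: WSL×2, WsL×2, wSL×2, wsL×2
WwSSLl gametes: WSL×2, WSl×2, wSL×2, wSl×2
WwSsLL×WwSSLl grid (8·8=64): WWSSLL=4 WWSSLl=4 WWSsLL=4 WWSsLl=4 WwSSLL=8 WwSSLl=8 WwSsLL=8 WwSsLl=8 wwSSLL=4 wwSSLl=4 wwSsLL=4 wwSsLl=4
WWSSLl hits 4/64; gcd=4; 4÷4/64÷4 = 1/16

P(WWSSLl) = 1/16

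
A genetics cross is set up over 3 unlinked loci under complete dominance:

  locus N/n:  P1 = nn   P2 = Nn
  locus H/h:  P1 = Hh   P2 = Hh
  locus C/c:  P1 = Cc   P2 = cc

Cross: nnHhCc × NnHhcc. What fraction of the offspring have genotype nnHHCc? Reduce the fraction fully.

nnHhCc gametes: nHC×2, nHc×2, nhC×2, nhc×2
NnHhcc gametes: NHc×2, Nhc×2, nHc×2, nhc×2
nnHhCc×NnHhcc grid (8·8=64): NnHHCc=4 NnHHcc=4 NnHhCc=8 NnHhcc=8 NnhhCc=4 Nnhhcc=4 nnHHCc=4 nnHHcc=4 nnHhCc=8 nnHhcc=8 nnhhCc=4 nnhhcc=4
nnHHCc hits 4/64; gcd=4; 4÷4/64÷4 = 1/16

P(nnHHCc) = 1/16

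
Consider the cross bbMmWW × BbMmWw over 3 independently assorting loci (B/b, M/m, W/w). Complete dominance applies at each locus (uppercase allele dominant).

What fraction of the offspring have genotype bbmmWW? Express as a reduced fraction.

P(bbmmWW) = 1/16

bbMmWW gametes: bMW×4, bmW×4
BbMmWw gametes: BMW×1, BMw×1, BmW×1, Bmw×1, bMW×1, bMw×1, bmW×1, bmw×1
bbMmWW×BbMmWw grid (8·8=64): BbMMWW=4 BbMMWw=4 BbMmWW=8 BbMmWw=8 BbmmWW=4 BbmmWw=4 bbMMWW=4 bbMMWw=4 bbMmWW=8 bbMmWw=8 bbmmWW=4 bbmmWw=4
bbmmWW hits 4/64; gcd=4; 4÷4/64÷4 = 1/16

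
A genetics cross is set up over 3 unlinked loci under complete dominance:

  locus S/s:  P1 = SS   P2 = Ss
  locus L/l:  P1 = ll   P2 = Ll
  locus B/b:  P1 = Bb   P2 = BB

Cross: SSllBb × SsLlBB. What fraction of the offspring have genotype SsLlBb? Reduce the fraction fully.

SSllBb gametes: SlB×4, Slb×4
SsLlBB gametes: SLB×2, SlB×2, sLB×2, slB×2
SSllBb×SsLlBB grid (8·8=64): SSLlBB=8 SSLlBb=8 SSllBB=8 SSllBb=8 SsLlBB=8 SsLlBb=8 SsllBB=8 SsllBb=8
SsLlBb hits 8/64; gcd=8; 8÷8/64÷8 = 1/8

P(SsLlBb) = 1/8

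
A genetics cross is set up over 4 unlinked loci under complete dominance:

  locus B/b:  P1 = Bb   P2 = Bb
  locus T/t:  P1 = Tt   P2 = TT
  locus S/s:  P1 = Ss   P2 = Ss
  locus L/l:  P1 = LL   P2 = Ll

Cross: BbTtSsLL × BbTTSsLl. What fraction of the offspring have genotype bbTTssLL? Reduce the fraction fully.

BbTtSsLL gametes: BTSL×2, BTsL×2, BtSL×2, BtsL×2, bTSL×2, bTsL×2, btSL×2, btsL×2
BbTTSsLl gametes: BTSL×2, BTSl×2, BTsL×2, BTsl×2, bTSL×2, bTSl×2, bTsL×2, bTsl×2
BbTtSsLL×BbTTSsLl grid (16·16=256): BBTTSSLL=4 BBTTSSLl=4 BBTTSsLL=8 BBTTSsLl=8 BBTTssLL=4 BBTTssLl=4 BBTtSSLL=4 BBTtSSLl=4 BBTtSsLL=8 BBTtSsLl=8 BBTtssLL=4 BBTtssLl=4 BbTTSSLL=8 BbTTSSLl=8 BbTTSsLL=16 BbTTSsLl=16 BbTTssLL=8 BbTTssLl=8 BbTtSSLL=8 BbTtSSLl=8 BbTtSsLL=16 BbTtSsLl=16 BbTtssLL=8 BbTtssLl=8 bbTTSSLL=4 bbTTSSLl=4 bbTTSsLL=8 bbTTSsLl=8 bbTTssLL=4 bbTTssLl=4 bbTtSSLL=4 bbTtSSLl=4 bbTtSsLL=8 bbTtSsLl=8 bbTtssLL=4 bbTtssLl=4
bbTTssLL hits 4/256; gcd=4; 4÷4/256÷4 = 1/64

P(bbTTssLL) = 1/64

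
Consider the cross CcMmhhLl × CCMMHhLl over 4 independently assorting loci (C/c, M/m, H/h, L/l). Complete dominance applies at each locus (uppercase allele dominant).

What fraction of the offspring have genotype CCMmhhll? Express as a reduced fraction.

CcMmhhLl gametes: CMhL×2, CMhl×2, CmhL×2, Cmhl×2, cMhL×2, cMhl×2, cmhL×2, cmhl×2
CCMMHhLl gametes: CMHL×4, CMHl×4, CMhL×4, CMhl×4
CcMmhhLl×CCMMHhLl grid (16·16=256): CCMMHhLL=8 CCMMHhLl=16 CCMMHhll=8 CCMMhhLL=8 CCMMhhLl=16 CCMMhhll=8 CCMmHhLL=8 CCMmHhLl=16 CCMmHhll=8 CCMmhhLL=8 CCMmhhLl=16 CCMmhhll=8 CcMMHhLL=8 CcMMHhLl=16 CcMMHhll=8 CcMMhhLL=8 CcMMhhLl=16 CcMMhhll=8 CcMmHhLL=8 CcMmHhLl=16 CcMmHhll=8 CcMmhhLL=8 CcMmhhLl=16 CcMmhhll=8
CCMmhhll hits 8/256; gcd=8; 8÷8/256÷8 = 1/32

P(CCMmhhll) = 1/32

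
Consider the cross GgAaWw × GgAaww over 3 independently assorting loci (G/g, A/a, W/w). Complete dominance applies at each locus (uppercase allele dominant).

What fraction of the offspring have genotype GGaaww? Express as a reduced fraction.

GgAaWw gametes: GAW×1, GAw×1, GaW×1, Gaw×1, gAW×1, gAw×1, gaW×1, gaw×1
GgAaww gametes: GAw×2, Gaw×2, gAw×2, gaw×2
GgAaWw×GgAaww grid (8·8=64): GGAAWw=2 GGAAww=2 GGAaWw=4 GGAaww=4 GGaaWw=2 GGaaww=2 GgAAWw=4 GgAAww=4 GgAaWw=8 GgAaww=8 GgaaWw=4 Ggaaww=4 ggAAWw=2 ggAAww=2 ggAaWw=4 ggAaww=4 ggaaWw=2 ggaaww=2
GGaaww hits 2/64; gcd=2; 2÷2/64÷2 = 1/32

P(GGaaww) = 1/32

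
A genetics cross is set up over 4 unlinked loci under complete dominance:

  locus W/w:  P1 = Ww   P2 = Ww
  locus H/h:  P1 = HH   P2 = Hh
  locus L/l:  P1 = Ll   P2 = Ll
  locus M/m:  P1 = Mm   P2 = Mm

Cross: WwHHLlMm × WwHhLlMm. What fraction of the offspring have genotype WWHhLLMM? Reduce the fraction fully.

WwHHLlMm gametes: WHLM×2, WHLm×2, WHlM×2, WHlm×2, wHLM×2, wHLm×2, wHlM×2, wHlm×2
WwHhLlMm gametes: WHLM×1, WHLm×1, WHlM×1, WHlm×1, WhLM×1, WhLm×1, WhlM×1, Whlm×1, wHLM×1, wHLm×1, wHlM×1, wHlm×1, whLM×1, whLm×1, whlM×1, whlm×1
WwHHLlMm×WwHhLlMm grid (16·16=256): WWHHLLMM=2 WWHHLLMm=4 WWHHLLmm=2 WWHHLlMM=4 WWHHLlMm=8 WWHHLlmm=4 WWHHllMM=2 WWHHllMm=4 WWHHllmm=2 WWHhLLMM=2 WWHhLLMm=4 WWHhLLmm=2 WWHhLlMM=4 WWHhLlMm=8 WWHhLlmm=4 WWHhllMM=2 WWHhllMm=4 WWHhllmm=2 WwHHLLMM=4 WwHHLLMm=8 WwHHLLmm=4 WwHHLlMM=8 WwHHLlMm=16 WwHHLlmm=8 WwHHllMM=4 WwHHllMm=8 WwHHllmm=4 WwHhLLMM=4 WwHhLLMm=8 WwHhLLmm=4 WwHhLlMM=8 WwHhLlMm=16 WwHhLlmm=8 WwHhllMM=4 WwHhllMm=8 WwHhllmm=4 wwHHLLMM=2 wwHHLLMm=4 wwHHLLmm=2 wwHHLlMM=4 wwHHLlMm=8 wwHHLlmm=4 wwHHllMM=2 wwHHllMm=4 wwHHllmm=2 wwHhLLMM=2 wwHhLLMm=4 wwHhLLmm=2 wwHhLlMM=4 wwHhLlMm=8 wwHhLlmm=4 wwHhllMM=2 wwHhllMm=4 wwHhllmm=2
WWHhLLMM hits 2/256; gcd=2; 2÷2/256÷2 = 1/128

P(WWHhLLMM) = 1/128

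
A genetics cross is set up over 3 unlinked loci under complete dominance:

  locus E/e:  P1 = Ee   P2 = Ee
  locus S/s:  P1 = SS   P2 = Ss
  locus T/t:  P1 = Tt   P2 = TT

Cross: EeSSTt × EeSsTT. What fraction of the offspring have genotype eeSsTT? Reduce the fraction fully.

EeSSTt gametes: EST×2, ESt×2, eST×2, eSt×2
EeSsTT gametes: EST×2, EsT×2, eST×2, esT×2
EeSSTt×EeSsTT grid (8·8=64): EESSTT=4 EESSTt=4 EESsTT=4 EESsTt=4 EeSSTT=8 EeSSTt=8 EeSsTT=8 EeSsTt=8 eeSSTT=4 eeSSTt=4 eeSsTT=4 eeSsTt=4
eeSsTT hits 4/64; gcd=4; 4÷4/64÷4 = 1/16

P(eeSsTT) = 1/16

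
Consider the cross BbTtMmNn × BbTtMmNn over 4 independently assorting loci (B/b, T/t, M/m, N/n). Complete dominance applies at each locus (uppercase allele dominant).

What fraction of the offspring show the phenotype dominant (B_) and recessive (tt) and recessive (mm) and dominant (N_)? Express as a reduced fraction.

BbTtMmNn gametes: BTMN×1, BTMn×1, BTmN×1, BTmn×1, BtMN×1, BtMn×1, BtmN×1, Btmn×1, bTMN×1, bTMn×1, bTmN×1, bTmn×1, btMN×1, btMn×1, btmN×1, btmn×1
BbTtMmNn gametes: BTMN×1, BTMn×1, BTmN×1, BTmn×1, BtMN×1, BtMn×1, BtmN×1, Btmn×1, bTMN×1, bTMn×1, bTmN×1, bTmn×1, btMN×1, btMn×1, btmN×1, btmn×1
BbTtMmNn×BbTtMmNn grid (16·16=256): BBTTMMNN=1 BBTTMMNn=2 BBTTMMnn=1 BBTTMmNN=2 BBTTMmNn=4 BBTTMmnn=2 BBTTmmNN=1 BBTTmmNn=2 BBTTmmnn=1 BBTtMMNN=2 BBTtMMNn=4 BBTtMMnn=2 BBTtMmNN=4 BBTtMmNn=8 BBTtMmnn=4 BBTtmmNN=2 BBTtmmNn=4 BBTtmmnn=2 BBttMMNN=1 BBttMMNn=2 BBttMMnn=1 BBttMmNN=2 BBttMmNn=4 BBttMmnn=2 BBttmmNN=1 BBttmmNn=2 BBttmmnn=1 BbTTMMNN=2 BbTTMMNn=4 BbTTMMnn=2 BbTTMmNN=4 BbTTMmNn=8 BbTTMmnn=4 BbTTmmNN=2 BbTTmmNn=4 BbTTmmnn=2 BbTtMMNN=4 BbTtMMNn=8 BbTtMMnn=4 BbTtMmNN=8 BbTtMmNn=16 BbTtMmnn=8 BbTtmmNN=4 BbTtmmNn=8 BbTtmmnn=4 BbttMMNN=2 BbttMMNn=4 BbttMMnn=2 BbttMmNN=4 BbttMmNn=8 BbttMmnn=4 BbttmmNN=2 BbttmmNn=4 Bbttmmnn=2 bbTTMMNN=1 bbTTMMNn=2 bbTTMMnn=1 bbTTMmNN=2 bbTTMmNn=4 bbTTMmnn=2 bbTTmmNN=1 bbTTmmNn=2 bbTTmmnn=1 bbTtMMNN=2 bbTtMMNn=4 bbTtMMnn=2 bbTtMmNN=4 bbTtMmNn=8 bbTtMmnn=4 bbTtmmNN=2 bbTtmmNn=4 bbTtmmnn=2 bbttMMNN=1 bbttMMNn=2 bbttMMnn=1 bbttMmNN=2 bbttMmNn=4 bbttMmnn=2 bbttmmNN=1 bbttmmNn=2 bbttmmnn=1
B_ tt mm N_ hits 9/256; gcd=1; 9÷1/256÷1 = 9/256

P(B_ tt mm N_) = 9/256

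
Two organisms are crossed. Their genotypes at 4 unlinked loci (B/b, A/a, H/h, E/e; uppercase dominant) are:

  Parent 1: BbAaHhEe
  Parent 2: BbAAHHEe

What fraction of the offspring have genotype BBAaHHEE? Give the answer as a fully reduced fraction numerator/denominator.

P(BBAaHHEE) = 1/64

BbAaHhEe gametes: BAHE×1, BAHe×1, BAhE×1, BAhe×1, BaHE×1, BaHe×1, BahE×1, Bahe×1, bAHE×1, bAHe×1, bAhE×1, bAhe×1, baHE×1, baHe×1, bahE×1, bahe×1
BbAAHHEe gametes: BAHE×4, BAHe×4, bAHE×4, bAHe×4
BbAaHhEe×BbAAHHEe grid (16·16=256): BBAAHHEE=4 BBAAHHEe=8 BBAAHHee=4 BBAAHhEE=4 BBAAHhEe=8 BBAAHhee=4 BBAaHHEE=4 BBAaHHEe=8 BBAaHHee=4 BBAaHhEE=4 BBAaHhEe=8 BBAaHhee=4 BbAAHHEE=8 BbAAHHEe=16 BbAAHHee=8 BbAAHhEE=8 BbAAHhEe=16 BbAAHhee=8 BbAaHHEE=8 BbAaHHEe=16 BbAaHHee=8 BbAaHhEE=8 BbAaHhEe=16 BbAaHhee=8 bbAAHHEE=4 bbAAHHEe=8 bbAAHHee=4 bbAAHhEE=4 bbAAHhEe=8 bbAAHhee=4 bbAaHHEE=4 bbAaHHEe=8 bbAaHHee=4 bbAaHhEE=4 bbAaHhEe=8 bbAaHhee=4
BBAaHHEE hits 4/256; gcd=4; 4÷4/256÷4 = 1/64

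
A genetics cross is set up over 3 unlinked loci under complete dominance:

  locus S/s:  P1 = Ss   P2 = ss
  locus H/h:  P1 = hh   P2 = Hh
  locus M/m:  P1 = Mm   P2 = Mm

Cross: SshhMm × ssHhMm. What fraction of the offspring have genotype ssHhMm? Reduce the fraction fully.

SshhMm gametes: ShM×2, Shm×2, shM×2, shm×2
ssHhMm gametes: sHM×2, sHm×2, shM×2, shm×2
SshhMm×ssHhMm grid (8·8=64): SsHhMM=4 SsHhMm=8 SsHhmm=4 SshhMM=4 SshhMm=8 Sshhmm=4 ssHhMM=4 ssHhMm=8 ssHhmm=4 sshhMM=4 sshhMm=8 sshhmm=4
ssHhMm hits 8/64; gcd=8; 8÷8/64÷8 = 1/8

P(ssHhMm) = 1/8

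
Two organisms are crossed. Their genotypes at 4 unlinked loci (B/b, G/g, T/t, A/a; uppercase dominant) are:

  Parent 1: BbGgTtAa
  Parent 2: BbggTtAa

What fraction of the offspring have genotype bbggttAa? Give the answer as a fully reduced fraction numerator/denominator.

P(bbggttAa) = 1/64

BbGgTtAa gametes: BGTA×1, BGTa×1, BGtA×1, BGta×1, BgTA×1, BgTa×1, BgtA×1, Bgta×1, bGTA×1, bGTa×1, bGtA×1, bGta×1, bgTA×1, bgTa×1, bgtA×1, bgta×1
BbggTtAa gametes: BgTA×2, BgTa×2, BgtA×2, Bgta×2, bgTA×2, bgTa×2, bgtA×2, bgta×2
BbGgTtAa×BbggTtAa grid (16·16=256): BBGgTTAA=2 BBGgTTAa=4 BBGgTTaa=2 BBGgTtAA=4 BBGgTtAa=8 BBGgTtaa=4 BBGgttAA=2 BBGgttAa=4 BBGgttaa=2 BBggTTAA=2 BBggTTAa=4 BBggTTaa=2 BBggTtAA=4 BBggTtAa=8 BBggTtaa=4 BBggttAA=2 BBggttAa=4 BBggttaa=2 BbGgTTAA=4 BbGgTTAa=8 BbGgTTaa=4 BbGgTtAA=8 BbGgTtAa=16 BbGgTtaa=8 BbGgttAA=4 BbGgttAa=8 BbGgttaa=4 BbggTTAA=4 BbggTTAa=8 BbggTTaa=4 BbggTtAA=8 BbggTtAa=16 BbggTtaa=8 BbggttAA=4 BbggttAa=8 Bbggttaa=4 bbGgTTAA=2 bbGgTTAa=4 bbGgTTaa=2 bbGgTtAA=4 bbGgTtAa=8 bbGgTtaa=4 bbGgttAA=2 bbGgttAa=4 bbGgttaa=2 bbggTTAA=2 bbggTTAa=4 bbggTTaa=2 bbggTtAA=4 bbggTtAa=8 bbggTtaa=4 bbggttAA=2 bbggttAa=4 bbggttaa=2
bbggttAa hits 4/256; gcd=4; 4÷4/256÷4 = 1/64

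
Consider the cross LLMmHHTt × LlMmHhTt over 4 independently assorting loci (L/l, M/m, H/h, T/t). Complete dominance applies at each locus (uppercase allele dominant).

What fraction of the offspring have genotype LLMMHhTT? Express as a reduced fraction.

LLMmHHTt gametes: LMHT×4, LMHt×4, LmHT×4, LmHt×4
LlMmHhTt gametes: LMHT×1, LMHt×1, LMhT×1, LMht×1, LmHT×1, LmHt×1, LmhT×1, Lmht×1, lMHT×1, lMHt×1, lMhT×1, lMht×1, lmHT×1, lmHt×1, lmhT×1, lmht×1
LLMmHHTt×LlMmHhTt grid (16·16=256): LLMMHHTT=4 LLMMHHTt=8 LLMMHHtt=4 LLMMHhTT=4 LLMMHhTt=8 LLMMHhtt=4 LLMmHHTT=8 LLMmHHTt=16 LLMmHHtt=8 LLMmHhTT=8 LLMmHhTt=16 LLMmHhtt=8 LLmmHHTT=4 LLmmHHTt=8 LLmmHHtt=4 LLmmHhTT=4 LLmmHhTt=8 LLmmHhtt=4 LlMMHHTT=4 LlMMHHTt=8 LlMMHHtt=4 LlMMHhTT=4 LlMMHhTt=8 LlMMHhtt=4 LlMmHHTT=8 LlMmHHTt=16 LlMmHHtt=8 LlMmHhTT=8 LlMmHhTt=16 LlMmHhtt=8 LlmmHHTT=4 LlmmHHTt=8 LlmmHHtt=4 LlmmHhTT=4 LlmmHhTt=8 LlmmHhtt=4
LLMMHhTT hits 4/256; gcd=4; 4÷4/256÷4 = 1/64

P(LLMMHhTT) = 1/64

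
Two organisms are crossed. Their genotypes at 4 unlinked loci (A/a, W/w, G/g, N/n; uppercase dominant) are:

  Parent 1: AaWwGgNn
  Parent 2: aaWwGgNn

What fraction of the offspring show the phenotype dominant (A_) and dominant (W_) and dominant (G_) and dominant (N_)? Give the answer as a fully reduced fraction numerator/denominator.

P(A_ W_ G_ N_) = 27/128

AaWwGgNn gametes: AWGN×1, AWGn×1, AWgN×1, AWgn×1, AwGN×1, AwGn×1, AwgN×1, Awgn×1, aWGN×1, aWGn×1, aWgN×1, aWgn×1, awGN×1, awGn×1, awgN×1, awgn×1
aaWwGgNn gametes: aWGN×2, aWGn×2, aWgN×2, aWgn×2, awGN×2, awGn×2, awgN×2, awgn×2
AaWwGgNn×aaWwGgNn grid (16·16=256): AaWWGGNN=2 AaWWGGNn=4 AaWWGGnn=2 AaWWGgNN=4 AaWWGgNn=8 AaWWGgnn=4 AaWWggNN=2 AaWWggNn=4 AaWWggnn=2 AaWwGGNN=4 AaWwGGNn=8 AaWwGGnn=4 AaWwGgNN=8 AaWwGgNn=16 AaWwGgnn=8 AaWwggNN=4 AaWwggNn=8 AaWwggnn=4 AawwGGNN=2 AawwGGNn=4 AawwGGnn=2 AawwGgNN=4 AawwGgNn=8 AawwGgnn=4 AawwggNN=2 AawwggNn=4 Aawwggnn=2 aaWWGGNN=2 aaWWGGNn=4 aaWWGGnn=2 aaWWGgNN=4 aaWWGgNn=8 aaWWGgnn=4 aaWWggNN=2 aaWWggNn=4 aaWWggnn=2 aaWwGGNN=4 aaWwGGNn=8 aaWwGGnn=4 aaWwGgNN=8 aaWwGgNn=16 aaWwGgnn=8 aaWwggNN=4 aaWwggNn=8 aaWwggnn=4 aawwGGNN=2 aawwGGNn=4 aawwGGnn=2 aawwGgNN=4 aawwGgNn=8 aawwGgnn=4 aawwggNN=2 aawwggNn=4 aawwggnn=2
A_ W_ G_ N_ hits 54/256; gcd=2; 54÷2/256÷2 = 27/128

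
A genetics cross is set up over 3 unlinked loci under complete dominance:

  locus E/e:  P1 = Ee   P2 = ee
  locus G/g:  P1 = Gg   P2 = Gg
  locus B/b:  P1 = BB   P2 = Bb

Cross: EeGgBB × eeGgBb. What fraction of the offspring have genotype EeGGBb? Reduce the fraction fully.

P(EeGGBb) = 1/16

EeGgBB gametes: EGB×2, EgB×2, eGB×2, egB×2
eeGgBb gametes: eGB×2, eGb×2, egB×2, egb×2
EeGgBB×eeGgBb grid (8·8=64): EeGGBB=4 EeGGBb=4 EeGgBB=8 EeGgBb=8 EeggBB=4 EeggBb=4 eeGGBB=4 eeGGBb=4 eeGgBB=8 eeGgBb=8 eeggBB=4 eeggBb=4
EeGGBb hits 4/64; gcd=4; 4÷4/64÷4 = 1/16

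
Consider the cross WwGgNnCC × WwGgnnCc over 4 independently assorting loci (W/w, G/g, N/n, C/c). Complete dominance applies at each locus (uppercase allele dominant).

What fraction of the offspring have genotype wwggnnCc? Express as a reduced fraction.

P(wwggnnCc) = 1/64

WwGgNnCC gametes: WGNC×2, WGnC×2, WgNC×2, WgnC×2, wGNC×2, wGnC×2, wgNC×2, wgnC×2
WwGgnnCc gametes: WGnC×2, WGnc×2, WgnC×2, Wgnc×2, wGnC×2, wGnc×2, wgnC×2, wgnc×2
WwGgNnCC×WwGgnnCc grid (16·16=256): WWGGNnCC=4 WWGGNnCc=4 WWGGnnCC=4 WWGGnnCc=4 WWGgNnCC=8 WWGgNnCc=8 WWGgnnCC=8 WWGgnnCc=8 WWggNnCC=4 WWggNnCc=4 WWggnnCC=4 WWggnnCc=4 WwGGNnCC=8 WwGGNnCc=8 WwGGnnCC=8 WwGGnnCc=8 WwGgNnCC=16 WwGgNnCc=16 WwGgnnCC=16 WwGgnnCc=16 WwggNnCC=8 WwggNnCc=8 WwggnnCC=8 WwggnnCc=8 wwGGNnCC=4 wwGGNnCc=4 wwGGnnCC=4 wwGGnnCc=4 wwGgNnCC=8 wwGgNnCc=8 wwGgnnCC=8 wwGgnnCc=8 wwggNnCC=4 wwggNnCc=4 wwggnnCC=4 wwggnnCc=4
wwggnnCc hits 4/256; gcd=4; 4÷4/256÷4 = 1/64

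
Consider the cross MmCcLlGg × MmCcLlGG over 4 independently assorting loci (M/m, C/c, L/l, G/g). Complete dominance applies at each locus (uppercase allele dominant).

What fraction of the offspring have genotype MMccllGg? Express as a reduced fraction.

P(MMccllGg) = 1/128

MmCcLlGg gametes: MCLG×1, MCLg×1, MClG×1, MClg×1, McLG×1, McLg×1, MclG×1, Mclg×1, mCLG×1, mCLg×1, mClG×1, mClg×1, mcLG×1, mcLg×1, mclG×1, mclg×1
MmCcLlGG gametes: MCLG×2, MClG×2, McLG×2, MclG×2, mCLG×2, mClG×2, mcLG×2, mclG×2
MmCcLlGg×MmCcLlGG grid (16·16=256): MMCCLLGG=2 MMCCLLGg=2 MMCCLlGG=4 MMCCLlGg=4 MMCCllGG=2 MMCCllGg=2 MMCcLLGG=4 MMCcLLGg=4 MMCcLlGG=8 MMCcLlGg=8 MMCcllGG=4 MMCcllGg=4 MMccLLGG=2 MMccLLGg=2 MMccLlGG=4 MMccLlGg=4 MMccllGG=2 MMccllGg=2 MmCCLLGG=4 MmCCLLGg=4 MmCCLlGG=8 MmCCLlGg=8 MmCCllGG=4 MmCCllGg=4 MmCcLLGG=8 MmCcLLGg=8 MmCcLlGG=16 MmCcLlGg=16 MmCcllGG=8 MmCcllGg=8 MmccLLGG=4 MmccLLGg=4 MmccLlGG=8 MmccLlGg=8 MmccllGG=4 MmccllGg=4 mmCCLLGG=2 mmCCLLGg=2 mmCCLlGG=4 mmCCLlGg=4 mmCCllGG=2 mmCCllGg=2 mmCcLLGG=4 mmCcLLGg=4 mmCcLlGG=8 mmCcLlGg=8 mmCcllGG=4 mmCcllGg=4 mmccLLGG=2 mmccLLGg=2 mmccLlGG=4 mmccLlGg=4 mmccllGG=2 mmccllGg=2
MMccllGg hits 2/256; gcd=2; 2÷2/256÷2 = 1/128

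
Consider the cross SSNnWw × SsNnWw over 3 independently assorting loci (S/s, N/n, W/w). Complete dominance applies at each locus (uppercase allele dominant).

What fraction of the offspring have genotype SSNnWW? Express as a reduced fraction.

SSNnWw gametes: SNW×2, SNw×2, SnW×2, Snw×2
SsNnWw gametes: SNW×1, SNw×1, SnW×1, Snw×1, sNW×1, sNw×1, snW×1, snw×1
SSNnWw×SsNnWw grid (8·8=64): SSNNWW=2 SSNNWw=4 SSNNww=2 SSNnWW=4 SSNnWw=8 SSNnww=4 SSnnWW=2 SSnnWw=4 SSnnww=2 SsNNWW=2 SsNNWw=4 SsNNww=2 SsNnWW=4 SsNnWw=8 SsNnww=4 SsnnWW=2 SsnnWw=4 Ssnnww=2
SSNnWW hits 4/64; gcd=4; 4÷4/64÷4 = 1/16

P(SSNnWW) = 1/16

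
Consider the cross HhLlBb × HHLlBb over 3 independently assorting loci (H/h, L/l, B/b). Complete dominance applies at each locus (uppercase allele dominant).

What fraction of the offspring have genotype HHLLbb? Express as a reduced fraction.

HhLlBb gametes: HLB×1, HLb×1, HlB×1, Hlb×1, hLB×1, hLb×1, hlB×1, hlb×1
HHLlBb gametes: HLB×2, HLb×2, HlB×2, Hlb×2
HhLlBb×HHLlBb grid (8·8=64): HHLLBB=2 HHLLBb=4 HHLLbb=2 HHLlBB=4 HHLlBb=8 HHLlbb=4 HHllBB=2 HHllBb=4 HHllbb=2 HhLLBB=2 HhLLBb=4 HhLLbb=2 HhLlBB=4 HhLlBb=8 HhLlbb=4 HhllBB=2 HhllBb=4 Hhllbb=2
HHLLbb hits 2/64; gcd=2; 2÷2/64÷2 = 1/32

P(HHLLbb) = 1/32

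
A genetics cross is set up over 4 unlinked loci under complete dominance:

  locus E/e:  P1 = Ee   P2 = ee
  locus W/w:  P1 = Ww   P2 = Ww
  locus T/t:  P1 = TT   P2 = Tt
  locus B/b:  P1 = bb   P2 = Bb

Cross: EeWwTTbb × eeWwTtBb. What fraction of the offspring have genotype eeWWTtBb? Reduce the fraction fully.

EeWwTTbb gametes: EWTb×4, EwTb×4, eWTb×4, ewTb×4
eeWwTtBb gametes: eWTB×2, eWTb×2, eWtB×2, eWtb×2, ewTB×2, ewTb×2, ewtB×2, ewtb×2
EeWwTTbb×eeWwTtBb grid (16·16=256): EeWWTTBb=8 EeWWTTbb=8 EeWWTtBb=8 EeWWTtbb=8 EeWwTTBb=16 EeWwTTbb=16 EeWwTtBb=16 EeWwTtbb=16 EewwTTBb=8 EewwTTbb=8 EewwTtBb=8 EewwTtbb=8 eeWWTTBb=8 eeWWTTbb=8 eeWWTtBb=8 eeWWTtbb=8 eeWwTTBb=16 eeWwTTbb=16 eeWwTtBb=16 eeWwTtbb=16 eewwTTBb=8 eewwTTbb=8 eewwTtBb=8 eewwTtbb=8
eeWWTtBb hits 8/256; gcd=8; 8÷8/256÷8 = 1/32

P(eeWWTtBb) = 1/32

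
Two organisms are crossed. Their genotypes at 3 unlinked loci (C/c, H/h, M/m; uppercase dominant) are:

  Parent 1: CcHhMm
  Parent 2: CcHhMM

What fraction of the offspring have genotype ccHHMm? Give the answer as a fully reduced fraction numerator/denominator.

P(ccHHMm) = 1/32

CcHhMm gametes: CHM×1, CHm×1, ChM×1, Chm×1, cHM×1, cHm×1, chM×1, chm×1
CcHhMM gametes: CHM×2, ChM×2, cHM×2, chM×2
CcHhMm×CcHhMM grid (8·8=64): CCHHMM=2 CCHHMm=2 CCHhMM=4 CCHhMm=4 CChhMM=2 CChhMm=2 CcHHMM=4 CcHHMm=4 CcHhMM=8 CcHhMm=8 CchhMM=4 CchhMm=4 ccHHMM=2 ccHHMm=2 ccHhMM=4 ccHhMm=4 cchhMM=2 cchhMm=2
ccHHMm hits 2/64; gcd=2; 2÷2/64÷2 = 1/32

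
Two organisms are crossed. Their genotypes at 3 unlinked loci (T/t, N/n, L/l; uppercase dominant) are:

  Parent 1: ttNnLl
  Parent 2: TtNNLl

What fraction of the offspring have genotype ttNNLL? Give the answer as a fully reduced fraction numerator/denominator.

P(ttNNLL) = 1/16

ttNnLl gametes: tNL×2, tNl×2, tnL×2, tnl×2
TtNNLl gametes: TNL×2, TNl×2, tNL×2, tNl×2
ttNnLl×TtNNLl grid (8·8=64): TtNNLL=4 TtNNLl=8 TtNNll=4 TtNnLL=4 TtNnLl=8 TtNnll=4 ttNNLL=4 ttNNLl=8 ttNNll=4 ttNnLL=4 ttNnLl=8 ttNnll=4
ttNNLL hits 4/64; gcd=4; 4÷4/64÷4 = 1/16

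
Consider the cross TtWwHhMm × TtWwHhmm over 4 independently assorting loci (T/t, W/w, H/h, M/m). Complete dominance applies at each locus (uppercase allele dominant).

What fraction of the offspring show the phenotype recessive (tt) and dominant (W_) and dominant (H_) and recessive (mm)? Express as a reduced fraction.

P(tt W_ H_ mm) = 9/128

TtWwHhMm gametes: TWHM×1, TWHm×1, TWhM×1, TWhm×1, TwHM×1, TwHm×1, TwhM×1, Twhm×1, tWHM×1, tWHm×1, tWhM×1, tWhm×1, twHM×1, twHm×1, twhM×1, twhm×1
TtWwHhmm gametes: TWHm×2, TWhm×2, TwHm×2, Twhm×2, tWHm×2, tWhm×2, twHm×2, twhm×2
TtWwHhMm×TtWwHhmm grid (16·16=256): TTWWHHMm=2 TTWWHHmm=2 TTWWHhMm=4 TTWWHhmm=4 TTWWhhMm=2 TTWWhhmm=2 TTWwHHMm=4 TTWwHHmm=4 TTWwHhMm=8 TTWwHhmm=8 TTWwhhMm=4 TTWwhhmm=4 TTwwHHMm=2 TTwwHHmm=2 TTwwHhMm=4 TTwwHhmm=4 TTwwhhMm=2 TTwwhhmm=2 TtWWHHMm=4 TtWWHHmm=4 TtWWHhMm=8 TtWWHhmm=8 TtWWhhMm=4 TtWWhhmm=4 TtWwHHMm=8 TtWwHHmm=8 TtWwHhMm=16 TtWwHhmm=16 TtWwhhMm=8 TtWwhhmm=8 TtwwHHMm=4 TtwwHHmm=4 TtwwHhMm=8 TtwwHhmm=8 TtwwhhMm=4 Ttwwhhmm=4 ttWWHHMm=2 ttWWHHmm=2 ttWWHhMm=4 ttWWHhmm=4 ttWWhhMm=2 ttWWhhmm=2 ttWwHHMm=4 ttWwHHmm=4 ttWwHhMm=8 ttWwHhmm=8 ttWwhhMm=4 ttWwhhmm=4 ttwwHHMm=2 ttwwHHmm=2 ttwwHhMm=4 ttwwHhmm=4 ttwwhhMm=2 ttwwhhmm=2
tt W_ H_ mm hits 18/256; gcd=2; 18÷2/256÷2 = 9/128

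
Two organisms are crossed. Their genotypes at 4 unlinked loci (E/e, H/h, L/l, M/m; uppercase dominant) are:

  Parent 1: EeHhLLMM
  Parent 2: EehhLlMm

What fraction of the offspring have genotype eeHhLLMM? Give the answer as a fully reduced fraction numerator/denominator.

EeHhLLMM gametes: EHLM×4, EhLM×4, eHLM×4, ehLM×4
EehhLlMm gametes: EhLM×2, EhLm×2, EhlM×2, Ehlm×2, ehLM×2, ehLm×2, ehlM×2, ehlm×2
EeHhLLMM×EehhLlMm grid (16·16=256): EEHhLLMM=8 EEHhLLMm=8 EEHhLlMM=8 EEHhLlMm=8 EEhhLLMM=8 EEhhLLMm=8 EEhhLlMM=8 EEhhLlMm=8 EeHhLLMM=16 EeHhLLMm=16 EeHhLlMM=16 EeHhLlMm=16 EehhLLMM=16 EehhLLMm=16 EehhLlMM=16 EehhLlMm=16 eeHhLLMM=8 eeHhLLMm=8 eeHhLlMM=8 eeHhLlMm=8 eehhLLMM=8 eehhLLMm=8 eehhLlMM=8 eehhLlMm=8
eeHhLLMM hits 8/256; gcd=8; 8÷8/256÷8 = 1/32

P(eeHhLLMM) = 1/32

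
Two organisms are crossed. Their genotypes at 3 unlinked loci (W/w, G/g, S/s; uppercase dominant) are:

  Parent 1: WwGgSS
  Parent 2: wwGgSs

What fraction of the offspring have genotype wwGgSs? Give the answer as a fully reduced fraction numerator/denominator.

P(wwGgSs) = 1/8

WwGgSS gametes: WGS×2, WgS×2, wGS×2, wgS×2
wwGgSs gametes: wGS×2, wGs×2, wgS×2, wgs×2
WwGgSS×wwGgSs grid (8·8=64): WwGGSS=4 WwGGSs=4 WwGgSS=8 WwGgSs=8 WwggSS=4 WwggSs=4 wwGGSS=4 wwGGSs=4 wwGgSS=8 wwGgSs=8 wwggSS=4 wwggSs=4
wwGgSs hits 8/64; gcd=8; 8÷8/64÷8 = 1/8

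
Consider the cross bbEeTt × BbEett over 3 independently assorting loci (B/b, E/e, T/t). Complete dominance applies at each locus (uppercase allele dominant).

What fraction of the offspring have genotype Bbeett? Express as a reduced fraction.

bbEeTt gametes: bET×2, bEt×2, beT×2, bet×2
BbEett gametes: BEt×2, Bet×2, bEt×2, bet×2
bbEeTt×BbEett grid (8·8=64): BbEETt=4 BbEEtt=4 BbEeTt=8 BbEett=8 BbeeTt=4 Bbeett=4 bbEETt=4 bbEEtt=4 bbEeTt=8 bbEett=8 bbeeTt=4 bbeett=4
Bbeett hits 4/64; gcd=4; 4÷4/64÷4 = 1/16

P(Bbeett) = 1/16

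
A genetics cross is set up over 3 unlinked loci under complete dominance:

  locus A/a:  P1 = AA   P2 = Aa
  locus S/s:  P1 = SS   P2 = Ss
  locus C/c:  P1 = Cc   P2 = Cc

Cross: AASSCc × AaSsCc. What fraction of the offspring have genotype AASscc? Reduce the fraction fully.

AASSCc gametes: ASC×4, ASc×4
AaSsCc gametes: ASC×1, ASc×1, AsC×1, Asc×1, aSC×1, aSc×1, asC×1, asc×1
AASSCc×AaSsCc grid (8·8=64): AASSCC=4 AASSCc=8 AASScc=4 AASsCC=4 AASsCc=8 AASscc=4 AaSSCC=4 AaSSCc=8 AaSScc=4 AaSsCC=4 AaSsCc=8 AaSscc=4
AASscc hits 4/64; gcd=4; 4÷4/64÷4 = 1/16

P(AASscc) = 1/16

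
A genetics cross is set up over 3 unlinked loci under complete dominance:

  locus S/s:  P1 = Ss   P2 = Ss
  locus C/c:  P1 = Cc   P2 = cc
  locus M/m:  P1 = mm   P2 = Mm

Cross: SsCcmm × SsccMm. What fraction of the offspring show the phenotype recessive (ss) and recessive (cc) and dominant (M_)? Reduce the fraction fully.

SsCcmm gametes: SCm×2, Scm×2, sCm×2, scm×2
SsccMm gametes: ScM×2, Scm×2, scM×2, scm×2
SsCcmm×SsccMm grid (8·8=64): SSCcMm=4 SSCcmm=4 SSccMm=4 SSccmm=4 SsCcMm=8 SsCcmm=8 SsccMm=8 Ssccmm=8 ssCcMm=4 ssCcmm=4 ssccMm=4 ssccmm=4
ss cc M_ hits 4/64; gcd=4; 4÷4/64÷4 = 1/16

P(ss cc M_) = 1/16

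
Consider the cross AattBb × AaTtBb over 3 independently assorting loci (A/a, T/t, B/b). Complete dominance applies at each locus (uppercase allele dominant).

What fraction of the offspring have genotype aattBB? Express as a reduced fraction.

AattBb gametes: AtB×2, Atb×2, atB×2, atb×2
AaTtBb gametes: ATB×1, ATb×1, AtB×1, Atb×1, aTB×1, aTb×1, atB×1, atb×1
AattBb×AaTtBb grid (8·8=64): AATtBB=2 AATtBb=4 AATtbb=2 AAttBB=2 AAttBb=4 AAttbb=2 AaTtBB=4 AaTtBb=8 AaTtbb=4 AattBB=4 AattBb=8 Aattbb=4 aaTtBB=2 aaTtBb=4 aaTtbb=2 aattBB=2 aattBb=4 aattbb=2
aattBB hits 2/64; gcd=2; 2÷2/64÷2 = 1/32

P(aattBB) = 1/32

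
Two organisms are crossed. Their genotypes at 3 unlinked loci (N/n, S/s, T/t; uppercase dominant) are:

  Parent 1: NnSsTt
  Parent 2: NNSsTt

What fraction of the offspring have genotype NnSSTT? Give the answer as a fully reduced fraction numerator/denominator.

NnSsTt gametes: NST×1, NSt×1, NsT×1, Nst×1, nST×1, nSt×1, nsT×1, nst×1
NNSsTt gametes: NST×2, NSt×2, NsT×2, Nst×2
NnSsTt×NNSsTt grid (8·8=64): NNSSTT=2 NNSSTt=4 NNSStt=2 NNSsTT=4 NNSsTt=8 NNSstt=4 NNssTT=2 NNssTt=4 NNsstt=2 NnSSTT=2 NnSSTt=4 NnSStt=2 NnSsTT=4 NnSsTt=8 NnSstt=4 NnssTT=2 NnssTt=4 Nnsstt=2
NnSSTT hits 2/64; gcd=2; 2÷2/64÷2 = 1/32

P(NnSSTT) = 1/32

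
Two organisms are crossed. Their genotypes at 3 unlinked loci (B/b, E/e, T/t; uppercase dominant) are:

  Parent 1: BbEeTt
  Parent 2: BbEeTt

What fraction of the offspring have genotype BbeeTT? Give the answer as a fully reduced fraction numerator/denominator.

P(BbeeTT) = 1/32

BbEeTt gametes: BET×1, BEt×1, BeT×1, Bet×1, bET×1, bEt×1, beT×1, bet×1
BbEeTt gametes: BET×1, BEt×1, BeT×1, Bet×1, bET×1, bEt×1, beT×1, bet×1
BbEeTt×BbEeTt grid (8·8=64): BBEETT=1 BBEETt=2 BBEEtt=1 BBEeTT=2 BBEeTt=4 BBEett=2 BBeeTT=1 BBeeTt=2 BBeett=1 BbEETT=2 BbEETt=4 BbEEtt=2 BbEeTT=4 BbEeTt=8 BbEett=4 BbeeTT=2 BbeeTt=4 Bbeett=2 bbEETT=1 bbEETt=2 bbEEtt=1 bbEeTT=2 bbEeTt=4 bbEett=2 bbeeTT=1 bbeeTt=2 bbeett=1
BbeeTT hits 2/64; gcd=2; 2÷2/64÷2 = 1/32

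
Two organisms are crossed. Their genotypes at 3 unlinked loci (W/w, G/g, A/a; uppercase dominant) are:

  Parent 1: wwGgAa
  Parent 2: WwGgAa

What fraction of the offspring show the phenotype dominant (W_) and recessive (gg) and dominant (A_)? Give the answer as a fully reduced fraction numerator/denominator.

P(W_ gg A_) = 3/32

wwGgAa gametes: wGA×2, wGa×2, wgA×2, wga×2
WwGgAa gametes: WGA×1, WGa×1, WgA×1, Wga×1, wGA×1, wGa×1, wgA×1, wga×1
wwGgAa×WwGgAa grid (8·8=64): WwGGAA=2 WwGGAa=4 WwGGaa=2 WwGgAA=4 WwGgAa=8 WwGgaa=4 WwggAA=2 WwggAa=4 Wwggaa=2 wwGGAA=2 wwGGAa=4 wwGGaa=2 wwGgAA=4 wwGgAa=8 wwGgaa=4 wwggAA=2 wwggAa=4 wwggaa=2
W_ gg A_ hits 6/64; gcd=2; 6÷2/64÷2 = 3/32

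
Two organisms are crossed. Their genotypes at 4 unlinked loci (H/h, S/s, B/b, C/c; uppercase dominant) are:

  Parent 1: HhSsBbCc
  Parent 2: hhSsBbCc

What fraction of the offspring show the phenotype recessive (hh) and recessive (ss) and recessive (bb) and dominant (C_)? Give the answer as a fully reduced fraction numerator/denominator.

HhSsBbCc gametes: HSBC×1, HSBc×1, HSbC×1, HSbc×1, HsBC×1, HsBc×1, HsbC×1, Hsbc×1, hSBC×1, hSBc×1, hSbC×1, hSbc×1, hsBC×1, hsBc×1, hsbC×1, hsbc×1
hhSsBbCc gametes: hSBC×2, hSBc×2, hSbC×2, hSbc×2, hsBC×2, hsBc×2, hsbC×2, hsbc×2
HhSsBbCc×hhSsBbCc grid (16·16=256): HhSSBBCC=2 HhSSBBCc=4 HhSSBBcc=2 HhSSBbCC=4 HhSSBbCc=8 HhSSBbcc=4 HhSSbbCC=2 HhSSbbCc=4 HhSSbbcc=2 HhSsBBCC=4 HhSsBBCc=8 HhSsBBcc=4 HhSsBbCC=8 HhSsBbCc=16 HhSsBbcc=8 HhSsbbCC=4 HhSsbbCc=8 HhSsbbcc=4 HhssBBCC=2 HhssBBCc=4 HhssBBcc=2 HhssBbCC=4 HhssBbCc=8 HhssBbcc=4 HhssbbCC=2 HhssbbCc=4 Hhssbbcc=2 hhSSBBCC=2 hhSSBBCc=4 hhSSBBcc=2 hhSSBbCC=4 hhSSBbCc=8 hhSSBbcc=4 hhSSbbCC=2 hhSSbbCc=4 hhSSbbcc=2 hhSsBBCC=4 hhSsBBCc=8 hhSsBBcc=4 hhSsBbCC=8 hhSsBbCc=16 hhSsBbcc=8 hhSsbbCC=4 hhSsbbCc=8 hhSsbbcc=4 hhssBBCC=2 hhssBBCc=4 hhssBBcc=2 hhssBbCC=4 hhssBbCc=8 hhssBbcc=4 hhssbbCC=2 hhssbbCc=4 hhssbbcc=2
hh ss bb C_ hits 6/256; gcd=2; 6÷2/256÷2 = 3/128

P(hh ss bb C_) = 3/128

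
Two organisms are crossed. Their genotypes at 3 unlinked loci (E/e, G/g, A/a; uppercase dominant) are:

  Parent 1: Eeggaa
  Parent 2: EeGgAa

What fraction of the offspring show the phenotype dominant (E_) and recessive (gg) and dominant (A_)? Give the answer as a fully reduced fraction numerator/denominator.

P(E_ gg A_) = 3/16

Eeggaa gametes: Ega×4, ega×4
EeGgAa gametes: EGA×1, EGa×1, EgA×1, Ega×1, eGA×1, eGa×1, egA×1, ega×1
Eeggaa×EeGgAa grid (8·8=64): EEGgAa=4 EEGgaa=4 EEggAa=4 EEggaa=4 EeGgAa=8 EeGgaa=8 EeggAa=8 Eeggaa=8 eeGgAa=4 eeGgaa=4 eeggAa=4 eeggaa=4
E_ gg A_ hits 12/64; gcd=4; 12÷4/64÷4 = 3/16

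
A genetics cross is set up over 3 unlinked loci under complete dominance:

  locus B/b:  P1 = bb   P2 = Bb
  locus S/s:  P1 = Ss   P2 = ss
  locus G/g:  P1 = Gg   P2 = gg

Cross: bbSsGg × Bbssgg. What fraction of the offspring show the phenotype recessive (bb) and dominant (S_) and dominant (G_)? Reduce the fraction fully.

P(bb S_ G_) = 1/8

bbSsGg gametes: bSG×2, bSg×2, bsG×2, bsg×2
Bbssgg gametes: Bsg×4, bsg×4
bbSsGg×Bbssgg grid (8·8=64): BbSsGg=8 BbSsgg=8 BbssGg=8 Bbssgg=8 bbSsGg=8 bbSsgg=8 bbssGg=8 bbssgg=8
bb S_ G_ hits 8/64; gcd=8; 8÷8/64÷8 = 1/8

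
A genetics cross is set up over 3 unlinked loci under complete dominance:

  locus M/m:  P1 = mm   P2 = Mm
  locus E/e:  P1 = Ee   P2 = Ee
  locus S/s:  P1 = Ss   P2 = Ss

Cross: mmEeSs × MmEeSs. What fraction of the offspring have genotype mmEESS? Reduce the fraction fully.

mmEeSs gametes: mES×2, mEs×2, meS×2, mes×2
MmEeSs gametes: MES×1, MEs×1, MeS×1, Mes×1, mES×1, mEs×1, meS×1, mes×1
mmEeSs×MmEeSs grid (8·8=64): MmEESS=2 MmEESs=4 MmEEss=2 MmEeSS=4 MmEeSs=8 MmEess=4 MmeeSS=2 MmeeSs=4 Mmeess=2 mmEESS=2 mmEESs=4 mmEEss=2 mmEeSS=4 mmEeSs=8 mmEess=4 mmeeSS=2 mmeeSs=4 mmeess=2
mmEESS hits 2/64; gcd=2; 2÷2/64÷2 = 1/32

P(mmEESS) = 1/32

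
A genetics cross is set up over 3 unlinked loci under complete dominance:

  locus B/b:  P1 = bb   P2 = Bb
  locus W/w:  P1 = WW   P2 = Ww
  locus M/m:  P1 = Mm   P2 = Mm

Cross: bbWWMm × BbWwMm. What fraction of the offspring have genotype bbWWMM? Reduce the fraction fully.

P(bbWWMM) = 1/16

bbWWMm gametes: bWM×4, bWm×4
BbWwMm gametes: BWM×1, BWm×1, BwM×1, Bwm×1, bWM×1, bWm×1, bwM×1, bwm×1
bbWWMm×BbWwMm grid (8·8=64): BbWWMM=4 BbWWMm=8 BbWWmm=4 BbWwMM=4 BbWwMm=8 BbWwmm=4 bbWWMM=4 bbWWMm=8 bbWWmm=4 bbWwMM=4 bbWwMm=8 bbWwmm=4
bbWWMM hits 4/64; gcd=4; 4÷4/64÷4 = 1/16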